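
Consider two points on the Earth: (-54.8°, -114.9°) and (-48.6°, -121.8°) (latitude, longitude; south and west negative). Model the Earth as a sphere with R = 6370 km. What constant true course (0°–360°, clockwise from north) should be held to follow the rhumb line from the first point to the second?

325.5°

Δψ = ln[tan(π/4+φ₂/2)/tan(π/4+φ₁/2)] = +0.1750
Δλ = -0.1204 rad (taken the short way round)
course = atan2(Δλ, Δψ) = 325.46°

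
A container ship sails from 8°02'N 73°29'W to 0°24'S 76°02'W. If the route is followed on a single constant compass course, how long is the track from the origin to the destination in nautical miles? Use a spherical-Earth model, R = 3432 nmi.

Rhumb course C = atan2(Δλ, Δψ) with Δψ = ln[tan(π/4+φ₂/2)/tan(π/4+φ₁/2)] = -0.1477, Δλ = -0.0445 → C = 196.77°
d = R·|Δφ| / |cos C| = 3432·0.14719 / 0.95745 = 528 nmi

528 nmi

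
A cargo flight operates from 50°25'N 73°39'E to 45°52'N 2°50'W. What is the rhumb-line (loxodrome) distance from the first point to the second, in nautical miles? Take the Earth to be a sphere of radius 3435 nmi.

Δψ = ln[tan(π/4+φ₂/2)/tan(π/4+φ₁/2)] = -0.1191;  Δφ = -0.0794 rad,  Δλ = -1.3349 rad
q = Δφ/Δψ = 0.6667
d = R·√(Δφ² + q²Δλ²) = 3435·0.89348 = 3069 nmi

3069 nmi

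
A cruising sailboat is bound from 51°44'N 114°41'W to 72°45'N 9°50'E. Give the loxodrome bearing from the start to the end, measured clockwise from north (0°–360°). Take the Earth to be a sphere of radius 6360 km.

69.2°

Meridional parts: M(φ₁)=+1.0586, M(φ₂)=+1.8860 → ΔM = +0.8273;  Δλ = +2.1732 rad
tan C = Δλ / ΔM = +2.6268 → C = 69.16°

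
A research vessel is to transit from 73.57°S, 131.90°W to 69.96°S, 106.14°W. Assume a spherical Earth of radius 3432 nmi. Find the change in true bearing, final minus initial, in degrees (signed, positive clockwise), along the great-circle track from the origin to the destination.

-24.5°

At departure: θ₁ = atan2(sin Δλ cos φ₂, cos φ₁ sin φ₂ − sin φ₁ cos φ₂ cos Δλ) = 78.50°
At arrival: θ₂ = atan2(sin Δλ cos φ₁, −cos φ₂ sin φ₁ + sin φ₂ cos φ₁ cos Δλ) = 53.98°
Δθ = θ₂ − θ₁ = -24.5°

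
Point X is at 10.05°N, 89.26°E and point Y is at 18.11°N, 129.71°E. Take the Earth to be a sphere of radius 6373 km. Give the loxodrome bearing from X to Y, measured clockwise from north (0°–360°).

78.4°

Δψ = ln[tan(π/4+φ₂/2)/tan(π/4+φ₁/2)] = +0.1452
Δλ = +0.7060 rad (taken the short way round)
course = atan2(Δλ, Δψ) = 78.38°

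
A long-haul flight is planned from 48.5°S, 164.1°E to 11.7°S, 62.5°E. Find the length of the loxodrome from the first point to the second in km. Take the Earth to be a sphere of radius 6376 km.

10339 km

Δψ = ln[tan(π/4+φ₂/2)/tan(π/4+φ₁/2)] = +0.7649;  Δφ = +0.6423 rad,  Δλ = -1.7733 rad
q = Δφ/Δψ = 0.8397
d = R·√(Δφ² + q²Δλ²) = 6376·1.62155 = 10339 km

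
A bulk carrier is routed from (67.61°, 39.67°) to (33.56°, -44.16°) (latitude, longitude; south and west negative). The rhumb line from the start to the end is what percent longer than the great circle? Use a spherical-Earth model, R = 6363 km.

Great circle: σ = 0.9941 rad → d_gc = Rσ = 6325.5 km
Rhumb: Δφ = -0.5943, Δλ = -1.4631, Δψ = -0.9975, q = Δφ/Δψ = 0.5958 → d_rh = R√(Δφ²+q²Δλ²) = 6712.9 km
Excess = (6712.9 − 6325.5) / 6325.5 = 387.4 / 6325.5 = 6.12% ≈ 6.1%

6.1%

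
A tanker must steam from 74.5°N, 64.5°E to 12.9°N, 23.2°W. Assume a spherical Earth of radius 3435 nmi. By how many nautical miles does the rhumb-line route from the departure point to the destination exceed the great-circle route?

Great circle: cos σ = sin φ₁ sin φ₂ + cos φ₁ cos φ₂ cos Δλ,  σ = 1.3433 rad → d_gc = 4614.075 nmi
Rhumb line: Δψ = -1.7673, q = Δφ/Δψ = 0.6083, d_rh = R√(Δφ²+q²Δλ²) = 4885.574 nmi
Excess = 4885.574 − 4614.075 = 271.499 ≈ 271 nmi

271 nmi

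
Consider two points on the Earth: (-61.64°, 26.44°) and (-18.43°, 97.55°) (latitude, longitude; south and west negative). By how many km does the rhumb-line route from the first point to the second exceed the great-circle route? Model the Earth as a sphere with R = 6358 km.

228 km

Great circle: cos σ = sin φ₁ sin φ₂ + cos φ₁ cos φ₂ cos Δλ,  σ = 1.1328 rad → d_gc = 7202.5 km
Rhumb line: Δψ = +1.0483, q = Δφ/Δψ = 0.7194, d_rh = R√(Δφ²+q²Δλ²) = 7430.8 km
Excess = 7430.8 − 7202.5 = 228.3 ≈ 228 km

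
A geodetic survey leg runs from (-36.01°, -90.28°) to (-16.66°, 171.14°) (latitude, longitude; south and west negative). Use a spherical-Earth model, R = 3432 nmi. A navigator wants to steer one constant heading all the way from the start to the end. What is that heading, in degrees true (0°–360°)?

282.4°

Δψ = ln[tan(π/4+φ₂/2)/tan(π/4+φ₁/2)] = +0.3795
Δλ = -1.7205 rad (taken the short way round)
course = atan2(Δλ, Δψ) = 282.44°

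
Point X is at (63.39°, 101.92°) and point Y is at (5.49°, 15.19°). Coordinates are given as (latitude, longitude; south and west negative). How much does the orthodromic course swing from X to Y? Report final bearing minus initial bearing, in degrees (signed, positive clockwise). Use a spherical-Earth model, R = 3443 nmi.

-62.8°

Initial bearing θ₁ = atan2(sin Δλ cos φ₂, cos φ₁ sin φ₂ − sin φ₁ cos φ₂ cos Δλ) = 269.54°
Final bearing θ₂ = (initial bearing from the destination back to the start) + 180° = 206.74°
Δθ = θ₂ − θ₁ = -62.8°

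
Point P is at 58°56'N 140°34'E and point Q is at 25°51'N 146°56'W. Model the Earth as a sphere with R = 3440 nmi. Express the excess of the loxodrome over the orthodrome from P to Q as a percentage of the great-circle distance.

Great circle: σ = 1.0320 rad → d_gc = Rσ = 3550.0 nmi
Rhumb: Δφ = -0.5774, Δλ = +1.2654, Δψ = -0.8130, q = Δφ/Δψ = 0.7102 → d_rh = R√(Δφ²+q²Δλ²) = 3674.6 nmi
Excess = (3674.6 − 3550.0) / 3550.0 = 124.6 / 3550.0 = 3.51% ≈ 3.5%

3.5%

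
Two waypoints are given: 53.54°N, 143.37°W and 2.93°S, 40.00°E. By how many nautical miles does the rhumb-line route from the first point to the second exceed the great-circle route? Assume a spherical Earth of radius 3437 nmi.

Great circle: cos σ = sin φ₁ sin φ₂ + cos φ₁ cos φ₂ cos Δλ,  σ = 2.2570 rad → d_gc = 7757.2 nmi
Rhumb line: Δψ = -1.1618, q = Δφ/Δψ = 0.8484, d_rh = R√(Δφ²+q²Δλ²) = 9605.9 nmi
Excess = 9605.9 − 7757.2 = 1848.7 ≈ 1849 nmi

1849 nmi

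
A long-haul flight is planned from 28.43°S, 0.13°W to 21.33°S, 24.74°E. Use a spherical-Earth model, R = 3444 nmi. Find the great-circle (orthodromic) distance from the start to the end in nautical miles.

Haversine: a = sin²(Δφ/2)+cos φ₁ cos φ₂ sin²(Δλ/2) = 0.04182;  σ = 2·atan2(√a,√(1−a))
σ = 23.599° → d = Rσ = 3444·0.41189 = 1419 nmi

1419 nmi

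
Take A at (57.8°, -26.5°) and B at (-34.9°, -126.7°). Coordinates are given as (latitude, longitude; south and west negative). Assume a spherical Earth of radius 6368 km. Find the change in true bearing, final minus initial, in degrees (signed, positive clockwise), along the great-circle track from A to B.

Initial bearing θ₁ = atan2(sin Δλ cos φ₂, cos φ₁ sin φ₂ − sin φ₁ cos φ₂ cos Δλ) = 257.29°
Final bearing θ₂ = (initial bearing from the destination back to the start) + 180° = 219.33°
Δθ = θ₂ − θ₁ = -38.0°

-38.0°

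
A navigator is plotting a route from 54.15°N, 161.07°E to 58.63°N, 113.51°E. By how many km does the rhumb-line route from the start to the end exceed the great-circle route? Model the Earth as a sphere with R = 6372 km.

Great circle: cos σ = sin φ₁ sin φ₂ + cos φ₁ cos φ₂ cos Δλ,  σ = 0.4560 rad → d_gc = 2905.9 km
Rhumb line: Δψ = +0.1415, q = Δφ/Δψ = 0.5528, d_rh = R√(Δφ²+q²Δλ²) = 2965.8 km
Excess = 2965.8 − 2905.9 = 59.9 ≈ 60 km

60 km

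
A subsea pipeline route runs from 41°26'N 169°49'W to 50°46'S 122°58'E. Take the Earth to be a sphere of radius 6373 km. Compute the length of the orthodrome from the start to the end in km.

cos σ = sin φ₁ sin φ₂ + cos φ₁ cos φ₂ cos Δλ
      = sin(41.43°)sin(-50.77°) + cos(41.43°)cos(-50.77°)cos(-67.22°) = -0.3289
σ = 109.205° → d = Rσ = 6373·1.90598 = 12147 km

12147 km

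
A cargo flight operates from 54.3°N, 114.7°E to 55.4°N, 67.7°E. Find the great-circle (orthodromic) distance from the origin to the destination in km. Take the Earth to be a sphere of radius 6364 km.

cos σ = sin φ₁ sin φ₂ + cos φ₁ cos φ₂ cos Δλ
      = sin(54.30°)sin(55.40°) + cos(54.30°)cos(55.40°)cos(-47.00°) = 0.8944
σ = 26.563° → d = Rσ = 6364·0.46361 = 2950 km

2950 km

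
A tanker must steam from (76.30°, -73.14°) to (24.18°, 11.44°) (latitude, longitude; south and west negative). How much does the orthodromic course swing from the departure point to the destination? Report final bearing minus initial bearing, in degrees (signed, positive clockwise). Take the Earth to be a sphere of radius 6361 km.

At departure: θ₁ = atan2(sin Δλ cos φ₂, cos φ₁ sin φ₂ − sin φ₁ cos φ₂ cos Δλ) = 89.16°
At arrival: θ₂ = atan2(sin Δλ cos φ₁, −cos φ₂ sin φ₁ + sin φ₂ cos φ₁ cos Δλ) = 164.95°
Δθ = θ₂ − θ₁ = +75.8°

+75.8°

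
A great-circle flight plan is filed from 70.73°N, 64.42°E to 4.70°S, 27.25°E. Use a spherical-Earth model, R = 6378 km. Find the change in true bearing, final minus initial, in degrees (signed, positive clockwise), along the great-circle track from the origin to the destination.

At departure: θ₁ = atan2(sin Δλ cos φ₂, cos φ₁ sin φ₂ − sin φ₁ cos φ₂ cos Δλ) = 217.78°
At arrival: θ₂ = atan2(sin Δλ cos φ₁, −cos φ₂ sin φ₁ + sin φ₂ cos φ₁ cos Δλ) = 191.71°
Δθ = θ₂ − θ₁ = -26.1°

-26.1°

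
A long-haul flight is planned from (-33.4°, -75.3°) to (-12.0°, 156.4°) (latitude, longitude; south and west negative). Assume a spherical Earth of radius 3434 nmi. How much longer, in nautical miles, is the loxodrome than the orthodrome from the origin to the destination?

Great circle: cos σ = sin φ₁ sin φ₂ + cos φ₁ cos φ₂ cos Δλ,  σ = 1.9732 rad → d_gc = 6776.1 nmi
Rhumb line: Δψ = +0.4081, q = Δφ/Δψ = 0.9153, d_rh = R√(Δφ²+q²Δλ²) = 7153.9 nmi
Excess = 7153.9 − 6776.1 = 377.8 ≈ 378 nmi

378 nmi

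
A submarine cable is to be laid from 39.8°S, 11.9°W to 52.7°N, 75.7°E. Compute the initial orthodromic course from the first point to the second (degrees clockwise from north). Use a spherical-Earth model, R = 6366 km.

θ = atan2( sin Δλ·cos φ₂ ,  cos φ₁ sin φ₂ − sin φ₁ cos φ₂ cos Δλ )
  = atan2(+0.6055, +0.6274) = 43.98°

44.0°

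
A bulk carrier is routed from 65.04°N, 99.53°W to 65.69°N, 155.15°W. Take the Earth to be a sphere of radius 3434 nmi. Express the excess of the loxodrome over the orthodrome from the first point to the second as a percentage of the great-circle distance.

Great circle: σ = 0.3916 rad → d_gc = Rσ = 1344.6 nmi
Rhumb: Δφ = +0.0113, Δλ = -0.9708, Δψ = +0.0272, q = Δφ/Δψ = 0.4168 → d_rh = R√(Δφ²+q²Δλ²) = 1390.0 nmi
Excess = (1390.0 − 1344.6) / 1344.6 = 45.4 / 1344.6 = 3.38% ≈ 3.4%

3.4%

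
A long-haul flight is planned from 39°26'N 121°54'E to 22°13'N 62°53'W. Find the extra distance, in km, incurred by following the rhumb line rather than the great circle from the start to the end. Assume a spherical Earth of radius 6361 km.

3585 km

Great circle: cos σ = sin φ₁ sin φ₂ + cos φ₁ cos φ₂ cos Δλ,  σ = 2.0628 rad → d_gc = 13121.3 km
Rhumb line: Δψ = -0.3522, q = Δφ/Δψ = 0.8532, d_rh = R√(Δφ²+q²Δλ²) = 16706.2 km
Excess = 16706.2 − 13121.3 = 3584.9 ≈ 3585 km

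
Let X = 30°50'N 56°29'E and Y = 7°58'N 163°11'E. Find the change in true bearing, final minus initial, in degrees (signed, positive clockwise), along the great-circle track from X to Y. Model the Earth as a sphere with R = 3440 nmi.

+49.0°

Initial bearing θ₁ = atan2(sin Δλ cos φ₂, cos φ₁ sin φ₂ − sin φ₁ cos φ₂ cos Δλ) = 74.40°
Final bearing θ₂ = (initial bearing from the destination back to the start) + 180° = 123.38°
Δθ = θ₂ − θ₁ = +49.0°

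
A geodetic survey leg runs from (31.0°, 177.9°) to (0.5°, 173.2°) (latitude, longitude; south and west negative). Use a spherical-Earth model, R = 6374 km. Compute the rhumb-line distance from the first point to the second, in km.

Δψ = ln[tan(π/4+φ₂/2)/tan(π/4+φ₁/2)] = -0.5608;  Δφ = -0.5323 rad,  Δλ = -0.0820 rad
q = Δφ/Δψ = 0.9492
d = R·√(Δφ² + q²Δλ²) = 6374·0.53799 = 3429 km

3429 km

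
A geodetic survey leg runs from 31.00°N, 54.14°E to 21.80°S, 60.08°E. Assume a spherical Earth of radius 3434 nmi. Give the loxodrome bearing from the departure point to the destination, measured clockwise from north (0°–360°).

173.8°

Meridional parts: M(φ₁)=+0.5696, M(φ₂)=-0.3900 → ΔM = -0.9596;  Δλ = +0.1037 rad
tan C = Δλ / ΔM = -0.1080 → C = 173.83°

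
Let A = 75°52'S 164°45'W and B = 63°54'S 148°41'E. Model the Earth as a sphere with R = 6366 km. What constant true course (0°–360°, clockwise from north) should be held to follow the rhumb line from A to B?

Δψ = ln[tan(π/4+φ₂/2)/tan(π/4+φ₁/2)] = +0.6258
Δλ = -0.8127 rad (taken the short way round)
course = atan2(Δλ, Δψ) = 307.60°

307.6°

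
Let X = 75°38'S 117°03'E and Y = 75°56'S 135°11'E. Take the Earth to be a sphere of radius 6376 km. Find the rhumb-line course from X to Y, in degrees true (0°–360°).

93.9°

Meridional parts: M(φ₁)=-2.0712, M(φ₂)=-2.0925 → ΔM = -0.0213;  Δλ = +0.3165 rad
tan C = Δλ / ΔM = -14.8440 → C = 93.85°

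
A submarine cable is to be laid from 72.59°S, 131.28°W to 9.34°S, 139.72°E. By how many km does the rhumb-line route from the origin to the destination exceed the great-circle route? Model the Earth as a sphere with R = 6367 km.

510 km

Great circle: cos σ = sin φ₁ sin φ₂ + cos φ₁ cos φ₂ cos Δλ,  σ = 1.4101 rad → d_gc = 8978.1 km
Rhumb line: Δψ = +1.7129, q = Δφ/Δψ = 0.6445, d_rh = R√(Δφ²+q²Δλ²) = 9488.5 km
Excess = 9488.5 − 8978.1 = 510.4 ≈ 510 km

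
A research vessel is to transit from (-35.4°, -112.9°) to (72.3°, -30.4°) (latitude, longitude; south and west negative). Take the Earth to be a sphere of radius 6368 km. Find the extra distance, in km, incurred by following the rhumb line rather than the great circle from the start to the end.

Great circle: cos σ = sin φ₁ sin φ₂ + cos φ₁ cos φ₂ cos Δλ,  σ = 2.1171 rad → d_gc = 13481.5 km
Rhumb line: Δψ = +2.5212, q = Δφ/Δψ = 0.7456, d_rh = R√(Δφ²+q²Δλ²) = 13784.7 km
Excess = 13784.7 − 13481.5 = 303.2 ≈ 303 km

303 km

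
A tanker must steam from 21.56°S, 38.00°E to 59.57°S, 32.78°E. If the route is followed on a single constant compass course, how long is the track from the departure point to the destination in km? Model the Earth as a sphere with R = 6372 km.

Rhumb course C = atan2(Δλ, Δψ) with Δψ = ln[tan(π/4+φ₂/2)/tan(π/4+φ₁/2)] = -0.9165, Δλ = -0.0911 → C = 185.68°
d = R·|Δφ| / |cos C| = 6372·0.66340 / 0.99510 = 4248 km

4248 km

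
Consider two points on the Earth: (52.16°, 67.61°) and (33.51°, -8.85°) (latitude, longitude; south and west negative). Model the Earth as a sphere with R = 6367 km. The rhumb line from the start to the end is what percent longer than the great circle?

3.9%

Great circle: σ = 0.9815 rad → d_gc = Rσ = 6249.4 km
Rhumb: Δφ = -0.3255, Δλ = -1.3345, Δψ = -0.4493, q = Δφ/Δψ = 0.7244 → d_rh = R√(Δφ²+q²Δλ²) = 6494.6 km
Excess = (6494.6 − 6249.4) / 6249.4 = 245.2 / 6249.4 = 3.92% ≈ 3.9%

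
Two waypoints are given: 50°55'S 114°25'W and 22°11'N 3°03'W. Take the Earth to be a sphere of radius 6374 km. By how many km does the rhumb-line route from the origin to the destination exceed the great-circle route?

Great circle: cos σ = sin φ₁ sin φ₂ + cos φ₁ cos φ₂ cos Δλ,  σ = 2.1011 rad → d_gc = 13392.3 km
Rhumb line: Δψ = +1.4330, q = Δφ/Δψ = 0.8903, d_rh = R√(Δφ²+q²Δλ²) = 13703.9 km
Excess = 13703.9 − 13392.3 = 311.6 ≈ 312 km

312 km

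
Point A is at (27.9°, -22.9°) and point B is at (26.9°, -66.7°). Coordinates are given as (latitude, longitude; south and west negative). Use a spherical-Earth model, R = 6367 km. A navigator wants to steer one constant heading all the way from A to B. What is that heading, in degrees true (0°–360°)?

268.5°

Meridional parts: M(φ₁)=+0.5074, M(φ₂)=+0.4878 → ΔM = -0.0197;  Δλ = -0.7645 rad
tan C = Δλ / ΔM = +38.8856 → C = 268.53°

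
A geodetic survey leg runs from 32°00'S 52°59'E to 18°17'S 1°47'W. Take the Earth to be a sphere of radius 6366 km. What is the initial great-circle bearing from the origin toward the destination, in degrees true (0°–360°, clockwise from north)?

N = sin Δλ·cos φ₂ = -0.7756;  D = cos φ₁ sin φ₂ − sin φ₁ cos φ₂ cos Δλ = +0.0242
initial course = atan2(N, D) = 271.79°

271.8°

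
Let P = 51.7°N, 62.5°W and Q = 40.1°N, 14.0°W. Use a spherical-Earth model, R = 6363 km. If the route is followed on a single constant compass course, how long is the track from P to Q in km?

Δψ = ln[tan(π/4+φ₂/2)/tan(π/4+φ₁/2)] = -0.2925;  Δφ = -0.2025 rad,  Δλ = +0.8465 rad
q = Δφ/Δψ = 0.6922
d = R·√(Δφ² + q²Δλ²) = 6363·0.61991 = 3944 km

3944 km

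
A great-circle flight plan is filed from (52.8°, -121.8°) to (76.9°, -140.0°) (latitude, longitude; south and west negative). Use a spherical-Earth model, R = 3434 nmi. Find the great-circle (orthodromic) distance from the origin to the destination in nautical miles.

1501 nmi

Haversine: a = sin²(Δφ/2)+cos φ₁ cos φ₂ sin²(Δλ/2) = 0.04701;  σ = 2·atan2(√a,√(1−a))
σ = 25.045° → d = Rσ = 3434·0.43711 = 1501 nmi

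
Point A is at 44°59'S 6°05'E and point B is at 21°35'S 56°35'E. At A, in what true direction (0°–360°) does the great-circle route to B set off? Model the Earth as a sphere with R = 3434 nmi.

θ = atan2( sin Δλ·cos φ₂ ,  cos φ₁ sin φ₂ − sin φ₁ cos φ₂ cos Δλ )
  = atan2(+0.7175, +0.1579) = 77.59°

77.6°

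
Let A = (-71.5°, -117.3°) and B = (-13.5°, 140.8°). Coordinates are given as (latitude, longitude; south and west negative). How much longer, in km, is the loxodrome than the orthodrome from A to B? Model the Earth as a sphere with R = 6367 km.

Great circle: cos σ = sin φ₁ sin φ₂ + cos φ₁ cos φ₂ cos Δλ,  σ = 1.4124 rad → d_gc = 8992.6 km
Rhumb line: Δψ = +1.5770, q = Δφ/Δψ = 0.6419, d_rh = R√(Δφ²+q²Δλ²) = 9714.6 km
Excess = 9714.6 − 8992.6 = 722.0 ≈ 722 km

722 km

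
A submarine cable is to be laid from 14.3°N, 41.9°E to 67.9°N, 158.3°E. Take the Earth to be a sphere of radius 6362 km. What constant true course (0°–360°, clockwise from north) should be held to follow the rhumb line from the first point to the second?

Δψ = ln[tan(π/4+φ₂/2)/tan(π/4+φ₁/2)] = +1.3811
Δλ = +2.0316 rad (taken the short way round)
course = atan2(Δλ, Δψ) = 55.79°

55.8°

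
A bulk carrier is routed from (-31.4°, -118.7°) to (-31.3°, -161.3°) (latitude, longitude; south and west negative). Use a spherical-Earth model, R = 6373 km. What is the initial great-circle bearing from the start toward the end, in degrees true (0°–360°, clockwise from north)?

258.7°

N = sin Δλ·cos φ₂ = -0.5784;  D = cos φ₁ sin φ₂ − sin φ₁ cos φ₂ cos Δλ = -0.1157
initial course = atan2(N, D) = 258.68°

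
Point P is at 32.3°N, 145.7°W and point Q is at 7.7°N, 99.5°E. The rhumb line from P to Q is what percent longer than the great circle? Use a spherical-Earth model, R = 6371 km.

Great circle: σ = 1.8543 rad → d_gc = Rσ = 11814.0 km
Rhumb: Δφ = -0.4294, Δλ = -2.0036, Δψ = -0.4614, q = Δφ/Δψ = 0.9305 → d_rh = R√(Δφ²+q²Δλ²) = 12188.9 km
Excess = (12188.9 − 11814.0) / 11814.0 = 374.9 / 11814.0 = 3.17% ≈ 3.2%

3.2%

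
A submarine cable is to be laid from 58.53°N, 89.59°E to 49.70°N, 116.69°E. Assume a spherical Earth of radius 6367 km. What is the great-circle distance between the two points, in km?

2000 km

cos σ = sin φ₁ sin φ₂ + cos φ₁ cos φ₂ cos Δλ
      = sin(58.53°)sin(49.70°) + cos(58.53°)cos(49.70°)cos(27.10°) = 0.9511
σ = 17.996° → d = Rσ = 6367·0.31409 = 2000 km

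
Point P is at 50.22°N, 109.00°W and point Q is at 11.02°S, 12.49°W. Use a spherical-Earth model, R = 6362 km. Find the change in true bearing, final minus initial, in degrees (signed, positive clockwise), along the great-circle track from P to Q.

Initial bearing θ₁ = atan2(sin Δλ cos φ₂, cos φ₁ sin φ₂ − sin φ₁ cos φ₂ cos Δλ) = 92.16°
Final bearing θ₂ = (initial bearing from the destination back to the start) + 180° = 139.35°
Δθ = θ₂ − θ₁ = +47.2°

+47.2°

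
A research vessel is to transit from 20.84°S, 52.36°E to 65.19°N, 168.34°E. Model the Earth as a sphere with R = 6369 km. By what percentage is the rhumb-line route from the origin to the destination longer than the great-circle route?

5.5%

Great circle: σ = 2.0883 rad → d_gc = Rσ = 13300.4 km
Rhumb: Δφ = +1.5015, Δλ = +2.0242, Δψ = +1.8864, q = Δφ/Δψ = 0.7960 → d_rh = R√(Δφ²+q²Δλ²) = 14027.2 km
Excess = (14027.2 − 13300.4) / 13300.4 = 726.8 / 13300.4 = 5.46% ≈ 5.5%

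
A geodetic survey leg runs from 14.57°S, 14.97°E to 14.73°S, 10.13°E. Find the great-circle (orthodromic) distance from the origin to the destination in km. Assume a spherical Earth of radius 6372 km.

Haversine: a = sin²(Δφ/2)+cos φ₁ cos φ₂ sin²(Δλ/2) = 0.00167;  σ = 2·atan2(√a,√(1−a))
σ = 4.685° → d = Rσ = 6372·0.08177 = 521 km

521 km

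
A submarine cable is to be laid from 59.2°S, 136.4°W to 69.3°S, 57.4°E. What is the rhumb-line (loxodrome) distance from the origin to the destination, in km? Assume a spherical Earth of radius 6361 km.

Rhumb course C = atan2(Δλ, Δψ) with Δψ = ln[tan(π/4+φ₂/2)/tan(π/4+φ₁/2)] = -0.4109, Δλ = -2.9007 → C = 261.94°
d = R·|Δφ| / |cos C| = 6361·0.17628 / 0.14026 = 7995 km

7995 km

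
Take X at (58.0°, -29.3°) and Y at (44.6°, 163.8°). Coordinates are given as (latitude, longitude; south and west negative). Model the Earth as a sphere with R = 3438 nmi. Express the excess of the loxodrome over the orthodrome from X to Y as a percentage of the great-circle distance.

Great circle: σ = 1.3408 rad → d_gc = Rσ = 4609.7 nmi
Rhumb: Δφ = -0.2339, Δλ = -2.9130, Δψ = -0.3776, q = Δφ/Δψ = 0.6193 → d_rh = R√(Δφ²+q²Δλ²) = 6254.3 nmi
Excess = (6254.3 − 4609.7) / 4609.7 = 1644.6 / 4609.7 = 35.68% ≈ 35.7%

35.7%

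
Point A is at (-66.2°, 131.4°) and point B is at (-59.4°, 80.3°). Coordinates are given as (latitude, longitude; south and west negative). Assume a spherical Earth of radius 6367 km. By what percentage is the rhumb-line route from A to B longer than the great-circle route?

2.7%

Great circle: σ = 0.4115 rad → d_gc = Rσ = 2619.7 km
Rhumb: Δφ = +0.1187, Δλ = -0.8919, Δψ = +0.2610, q = Δφ/Δψ = 0.4548 → d_rh = R√(Δφ²+q²Δλ²) = 2690.8 km
Excess = (2690.8 − 2619.7) / 2619.7 = 71.1 / 2619.7 = 2.71% ≈ 2.7%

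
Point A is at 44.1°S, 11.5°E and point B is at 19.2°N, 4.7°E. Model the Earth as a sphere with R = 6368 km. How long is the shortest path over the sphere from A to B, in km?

7069 km

cos σ = sin φ₁ sin φ₂ + cos φ₁ cos φ₂ cos Δλ
      = sin(-44.10°)sin(19.20°) + cos(-44.10°)cos(19.20°)cos(-6.80°) = 0.4445
σ = 63.606° → d = Rσ = 6368·1.11013 = 7069 km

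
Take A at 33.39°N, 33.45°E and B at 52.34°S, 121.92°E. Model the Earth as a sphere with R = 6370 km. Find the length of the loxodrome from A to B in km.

12894 km

Rhumb course C = atan2(Δλ, Δψ) with Δψ = ln[tan(π/4+φ₂/2)/tan(π/4+φ₁/2)] = -1.6947, Δλ = +1.5441 → C = 137.66°
d = R·|Δφ| / |cos C| = 6370·1.49627 / 0.73919 = 12894 km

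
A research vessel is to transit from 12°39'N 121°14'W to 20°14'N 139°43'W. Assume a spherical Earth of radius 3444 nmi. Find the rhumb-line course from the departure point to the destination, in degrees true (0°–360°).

Δψ = ln[tan(π/4+φ₂/2)/tan(π/4+φ₁/2)] = +0.1381
Δλ = -0.3226 rad (taken the short way round)
course = atan2(Δλ, Δψ) = 293.18°

293.2°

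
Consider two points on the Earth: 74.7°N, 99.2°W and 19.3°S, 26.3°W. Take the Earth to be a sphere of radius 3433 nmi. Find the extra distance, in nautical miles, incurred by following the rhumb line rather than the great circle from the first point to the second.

160 nmi

Great circle: cos σ = sin φ₁ sin φ₂ + cos φ₁ cos φ₂ cos Δλ,  σ = 1.8189 rad → d_gc = 6244.3 nmi
Rhumb line: Δψ = -2.3510, q = Δφ/Δψ = 0.6978, d_rh = R√(Δφ²+q²Δλ²) = 6404.1 nmi
Excess = 6404.1 − 6244.3 = 159.8 ≈ 160 nmi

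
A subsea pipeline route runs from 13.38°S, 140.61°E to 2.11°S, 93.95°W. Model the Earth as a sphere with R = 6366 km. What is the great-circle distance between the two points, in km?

13747 km

cos σ = sin φ₁ sin φ₂ + cos φ₁ cos φ₂ cos Δλ
      = sin(-13.38°)sin(-2.11°) + cos(-13.38°)cos(-2.11°)cos(125.44°) = -0.5552
σ = 123.725° → d = Rσ = 6366·2.15941 = 13747 km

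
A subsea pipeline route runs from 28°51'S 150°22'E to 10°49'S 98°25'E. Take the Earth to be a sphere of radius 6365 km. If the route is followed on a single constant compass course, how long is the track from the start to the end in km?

Rhumb course C = atan2(Δλ, Δψ) with Δψ = ln[tan(π/4+φ₂/2)/tan(π/4+φ₁/2)] = +0.3363, Δλ = -0.9067 → C = 290.35°
d = R·|Δφ| / |cos C| = 6365·0.31474 / 0.34780 = 5760 km

5760 km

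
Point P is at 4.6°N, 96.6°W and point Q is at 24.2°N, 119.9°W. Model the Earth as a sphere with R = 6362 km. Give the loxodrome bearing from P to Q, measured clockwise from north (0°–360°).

Δψ = ln[tan(π/4+φ₂/2)/tan(π/4+φ₁/2)] = +0.3551
Δλ = -0.4067 rad (taken the short way round)
course = atan2(Δλ, Δψ) = 311.13°

311.1°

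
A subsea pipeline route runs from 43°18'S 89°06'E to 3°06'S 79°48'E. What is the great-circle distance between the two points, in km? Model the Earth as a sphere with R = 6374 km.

4566 km

cos σ = sin φ₁ sin φ₂ + cos φ₁ cos φ₂ cos Δλ
      = sin(-43.30°)sin(-3.10°) + cos(-43.30°)cos(-3.10°)cos(-9.30°) = 0.7542
σ = 41.041° → d = Rσ = 6374·0.71629 = 4566 km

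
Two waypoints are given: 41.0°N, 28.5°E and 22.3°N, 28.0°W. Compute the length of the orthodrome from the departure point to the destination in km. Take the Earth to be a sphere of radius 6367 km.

Haversine: a = sin²(Δφ/2)+cos φ₁ cos φ₂ sin²(Δλ/2) = 0.18283;  σ = 2·atan2(√a,√(1−a))
σ = 50.629° → d = Rσ = 6367·0.88364 = 5626 km

5626 km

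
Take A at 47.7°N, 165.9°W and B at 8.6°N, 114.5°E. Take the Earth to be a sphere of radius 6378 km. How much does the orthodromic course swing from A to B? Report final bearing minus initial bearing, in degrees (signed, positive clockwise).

-45.3°

Initial bearing θ₁ = atan2(sin Δλ cos φ₂, cos φ₁ sin φ₂ − sin φ₁ cos φ₂ cos Δλ) = 268.15°
Final bearing θ₂ = (initial bearing from the destination back to the start) + 180° = 222.87°
Δθ = θ₂ − θ₁ = -45.3°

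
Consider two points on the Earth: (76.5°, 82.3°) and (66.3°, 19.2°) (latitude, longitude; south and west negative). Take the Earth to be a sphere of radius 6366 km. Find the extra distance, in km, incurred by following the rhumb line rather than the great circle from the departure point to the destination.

110 km

Great circle: cos σ = sin φ₁ sin φ₂ + cos φ₁ cos φ₂ cos Δλ,  σ = 0.3686 rad → d_gc = 2346.8 km
Rhumb line: Δψ = -0.5725, q = Δφ/Δψ = 0.3109, d_rh = R√(Δφ²+q²Δλ²) = 2456.9 km
Excess = 2456.9 − 2346.8 = 110.1 ≈ 110 km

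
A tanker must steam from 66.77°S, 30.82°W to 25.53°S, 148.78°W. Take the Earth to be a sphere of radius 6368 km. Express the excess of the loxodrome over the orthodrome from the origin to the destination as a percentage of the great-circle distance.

Great circle: σ = 1.3396 rad → d_gc = Rσ = 8530.4 km
Rhumb: Δφ = +0.7198, Δλ = -2.0588, Δψ = +1.1210, q = Δφ/Δψ = 0.6421 → d_rh = R√(Δφ²+q²Δλ²) = 9584.9 km
Excess = (9584.9 − 8530.4) / 8530.4 = 1054.5 / 8530.4 = 12.36% ≈ 12.4%

12.4%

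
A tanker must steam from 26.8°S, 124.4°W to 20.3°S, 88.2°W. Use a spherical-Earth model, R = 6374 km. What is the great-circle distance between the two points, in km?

3749 km

cos σ = sin φ₁ sin φ₂ + cos φ₁ cos φ₂ cos Δλ
      = sin(-26.80°)sin(-20.30°) + cos(-26.80°)cos(-20.30°)cos(36.20°) = 0.8320
σ = 33.698° → d = Rσ = 6374·0.58815 = 3749 km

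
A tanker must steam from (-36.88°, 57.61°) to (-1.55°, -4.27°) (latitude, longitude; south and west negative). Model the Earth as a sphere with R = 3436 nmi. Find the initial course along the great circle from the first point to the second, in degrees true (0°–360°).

286.5°

N = sin Δλ·cos φ₂ = -0.8816;  D = cos φ₁ sin φ₂ − sin φ₁ cos φ₂ cos Δλ = +0.2611
initial course = atan2(N, D) = 286.50°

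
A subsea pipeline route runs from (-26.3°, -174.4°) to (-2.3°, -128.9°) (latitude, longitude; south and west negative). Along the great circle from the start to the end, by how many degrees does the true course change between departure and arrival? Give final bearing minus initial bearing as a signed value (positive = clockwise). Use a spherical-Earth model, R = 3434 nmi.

-12.1°

At departure: θ₁ = atan2(sin Δλ cos φ₂, cos φ₁ sin φ₂ − sin φ₁ cos φ₂ cos Δλ) = 68.95°
At arrival: θ₂ = atan2(sin Δλ cos φ₁, −cos φ₂ sin φ₁ + sin φ₂ cos φ₁ cos Δλ) = 56.86°
Δθ = θ₂ − θ₁ = -12.1°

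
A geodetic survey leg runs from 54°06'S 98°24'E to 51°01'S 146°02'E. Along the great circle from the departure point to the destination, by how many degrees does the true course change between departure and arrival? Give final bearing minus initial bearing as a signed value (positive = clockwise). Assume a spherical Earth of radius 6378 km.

-38.6°

Initial bearing θ₁ = atan2(sin Δλ cos φ₂, cos φ₁ sin φ₂ − sin φ₁ cos φ₂ cos Δλ) = 103.59°
Final bearing θ₂ = (initial bearing from the destination back to the start) + 180° = 64.95°
Δθ = θ₂ − θ₁ = -38.6°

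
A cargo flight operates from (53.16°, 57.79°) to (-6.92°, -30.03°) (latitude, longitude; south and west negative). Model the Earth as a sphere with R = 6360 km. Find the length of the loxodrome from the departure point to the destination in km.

10706 km

Rhumb course C = atan2(Δλ, Δψ) with Δψ = ln[tan(π/4+φ₂/2)/tan(π/4+φ₁/2)] = -1.2206, Δλ = -1.5327 → C = 231.47°
d = R·|Δφ| / |cos C| = 6360·1.04859 / 0.62294 = 10706 km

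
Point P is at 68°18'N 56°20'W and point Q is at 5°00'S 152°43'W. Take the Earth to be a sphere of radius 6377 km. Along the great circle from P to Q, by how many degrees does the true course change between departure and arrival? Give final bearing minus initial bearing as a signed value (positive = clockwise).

-72.4°

At departure: θ₁ = atan2(sin Δλ cos φ₂, cos φ₁ sin φ₂ − sin φ₁ cos φ₂ cos Δλ) = 274.08°
At arrival: θ₂ = atan2(sin Δλ cos φ₁, −cos φ₂ sin φ₁ + sin φ₂ cos φ₁ cos Δλ) = 201.73°
Δθ = θ₂ − θ₁ = -72.4°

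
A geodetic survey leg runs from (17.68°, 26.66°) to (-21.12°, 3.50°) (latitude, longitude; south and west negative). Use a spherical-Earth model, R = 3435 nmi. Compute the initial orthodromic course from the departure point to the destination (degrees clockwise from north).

θ = atan2( sin Δλ·cos φ₂ ,  cos φ₁ sin φ₂ − sin φ₁ cos φ₂ cos Δλ )
  = atan2(-0.3669, -0.6038) = 211.28°

211.3°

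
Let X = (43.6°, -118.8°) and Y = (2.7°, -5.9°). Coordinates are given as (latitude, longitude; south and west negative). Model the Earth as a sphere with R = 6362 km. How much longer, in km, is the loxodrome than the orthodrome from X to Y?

Great circle: cos σ = sin φ₁ sin φ₂ + cos φ₁ cos φ₂ cos Δλ,  σ = 1.8224 rad → d_gc = 11594.4 km
Rhumb line: Δψ = -0.8001, q = Δφ/Δψ = 0.8922, d_rh = R√(Δφ²+q²Δλ²) = 12071.6 km
Excess = 12071.6 − 11594.4 = 477.2 ≈ 477 km

477 km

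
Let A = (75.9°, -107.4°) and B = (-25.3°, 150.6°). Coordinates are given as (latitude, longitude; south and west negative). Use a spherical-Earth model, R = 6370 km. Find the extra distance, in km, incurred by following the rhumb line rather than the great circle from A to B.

Great circle: cos σ = sin φ₁ sin φ₂ + cos φ₁ cos φ₂ cos Δλ,  σ = 2.0491 rad → d_gc = 13052.8 km
Rhumb line: Δψ = -2.5468, q = Δφ/Δψ = 0.6935, d_rh = R√(Δφ²+q²Δλ²) = 13727.4 km
Excess = 13727.4 − 13052.8 = 674.6 ≈ 675 km

675 km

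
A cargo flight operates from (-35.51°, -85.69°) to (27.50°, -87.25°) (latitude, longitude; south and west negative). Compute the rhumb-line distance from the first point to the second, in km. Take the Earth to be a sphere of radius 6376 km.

7014 km

Rhumb course C = atan2(Δλ, Δψ) with Δψ = ln[tan(π/4+φ₂/2)/tan(π/4+φ₁/2)] = +1.1633, Δλ = -0.0272 → C = 358.66°
d = R·|Δφ| / |cos C| = 6376·1.09973 / 0.99973 = 7014 km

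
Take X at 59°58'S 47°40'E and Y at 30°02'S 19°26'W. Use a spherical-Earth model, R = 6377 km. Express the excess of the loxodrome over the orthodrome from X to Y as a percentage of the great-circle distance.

3.2%

Great circle: σ = 0.9249 rad → d_gc = Rσ = 5898.1 km
Rhumb: Δφ = +0.5224, Δλ = -1.1711, Δψ = +0.7658, q = Δφ/Δψ = 0.6822 → d_rh = R√(Δφ²+q²Δλ²) = 6087.4 km
Excess = (6087.4 − 5898.1) / 5898.1 = 189.3 / 5898.1 = 3.21% ≈ 3.2%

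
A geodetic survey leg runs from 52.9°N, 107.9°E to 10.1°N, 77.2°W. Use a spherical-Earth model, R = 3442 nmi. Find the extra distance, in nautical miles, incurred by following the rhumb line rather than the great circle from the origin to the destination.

1938 nmi

Great circle: cos σ = sin φ₁ sin φ₂ + cos φ₁ cos φ₂ cos Δλ,  σ = 2.0394 rad → d_gc = 7019.6 nmi
Rhumb line: Δψ = -0.9147, q = Δφ/Δψ = 0.8166, d_rh = R√(Δφ²+q²Δλ²) = 8957.3 nmi
Excess = 8957.3 − 7019.6 = 1937.7 ≈ 1938 nmi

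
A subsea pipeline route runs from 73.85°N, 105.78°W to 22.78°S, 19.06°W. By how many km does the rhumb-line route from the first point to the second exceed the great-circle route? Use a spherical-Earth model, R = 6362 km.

427 km

Great circle: cos σ = sin φ₁ sin φ₂ + cos φ₁ cos φ₂ cos Δλ,  σ = 1.9361 rad → d_gc = 12317.5 km
Rhumb line: Δψ = -2.3613, q = Δφ/Δψ = 0.7142, d_rh = R√(Δφ²+q²Δλ²) = 12744.6 km
Excess = 12744.6 − 12317.5 = 427.1 ≈ 427 km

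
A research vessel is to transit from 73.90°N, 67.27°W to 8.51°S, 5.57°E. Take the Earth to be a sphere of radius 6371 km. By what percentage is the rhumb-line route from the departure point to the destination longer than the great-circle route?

3.0%

Great circle: σ = 1.6321 rad → d_gc = Rσ = 10398.1 km
Rhumb: Δφ = -1.4383, Δλ = +1.2713, Δψ = -2.1050, q = Δφ/Δψ = 0.6833 → d_rh = R√(Δφ²+q²Δλ²) = 10705.1 km
Excess = (10705.1 − 10398.1) / 10398.1 = 307.0 / 10398.1 = 2.952% ≈ 3.0%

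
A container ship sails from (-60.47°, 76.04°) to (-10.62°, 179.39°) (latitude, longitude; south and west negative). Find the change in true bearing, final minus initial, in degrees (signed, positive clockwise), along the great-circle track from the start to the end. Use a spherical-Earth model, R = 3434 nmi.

-78.1°

At departure: θ₁ = atan2(sin Δλ cos φ₂, cos φ₁ sin φ₂ − sin φ₁ cos φ₂ cos Δλ) = 106.78°
At arrival: θ₂ = atan2(sin Δλ cos φ₁, −cos φ₂ sin φ₁ + sin φ₂ cos φ₁ cos Δλ) = 28.69°
Δθ = θ₂ − θ₁ = -78.1°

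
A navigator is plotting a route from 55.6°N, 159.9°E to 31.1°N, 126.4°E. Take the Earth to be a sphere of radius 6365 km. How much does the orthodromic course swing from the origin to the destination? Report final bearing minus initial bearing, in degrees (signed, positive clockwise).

Initial bearing θ₁ = atan2(sin Δλ cos φ₂, cos φ₁ sin φ₂ − sin φ₁ cos φ₂ cos Δλ) = 237.82°
Final bearing θ₂ = (initial bearing from the destination back to the start) + 180° = 213.95°
Δθ = θ₂ − θ₁ = -23.9°

-23.9°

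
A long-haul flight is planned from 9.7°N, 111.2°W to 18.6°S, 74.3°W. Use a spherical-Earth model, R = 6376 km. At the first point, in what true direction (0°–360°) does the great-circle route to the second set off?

127.8°

θ = atan2( sin Δλ·cos φ₂ ,  cos φ₁ sin φ₂ − sin φ₁ cos φ₂ cos Δλ )
  = atan2(+0.5691, -0.4421) = 127.84°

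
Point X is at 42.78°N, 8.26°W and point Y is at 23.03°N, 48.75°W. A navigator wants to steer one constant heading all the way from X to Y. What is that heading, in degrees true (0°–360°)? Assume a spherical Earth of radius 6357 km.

Δψ = ln[tan(π/4+φ₂/2)/tan(π/4+φ₁/2)] = -0.4144
Δλ = -0.7067 rad (taken the short way round)
course = atan2(Δλ, Δψ) = 239.61°

239.6°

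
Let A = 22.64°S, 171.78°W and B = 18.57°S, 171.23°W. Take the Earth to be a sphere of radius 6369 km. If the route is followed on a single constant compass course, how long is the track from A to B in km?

456 km

Rhumb course C = atan2(Δλ, Δψ) with Δψ = ln[tan(π/4+φ₂/2)/tan(π/4+φ₁/2)] = +0.0759, Δλ = +0.0096 → C = 7.21°
d = R·|Δφ| / |cos C| = 6369·0.07103 / 0.99210 = 456 km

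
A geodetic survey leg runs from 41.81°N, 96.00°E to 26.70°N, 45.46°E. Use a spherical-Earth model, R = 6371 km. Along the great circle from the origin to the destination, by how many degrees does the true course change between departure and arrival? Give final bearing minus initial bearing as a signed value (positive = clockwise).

Initial bearing θ₁ = atan2(sin Δλ cos φ₂, cos φ₁ sin φ₂ − sin φ₁ cos φ₂ cos Δλ) = 266.38°
Final bearing θ₂ = (initial bearing from the destination back to the start) + 180° = 236.37°
Δθ = θ₂ − θ₁ = -30.0°

-30.0°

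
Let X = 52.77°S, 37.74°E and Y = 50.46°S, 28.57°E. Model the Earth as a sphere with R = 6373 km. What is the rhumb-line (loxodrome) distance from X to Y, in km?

683 km

Δψ = ln[tan(π/4+φ₂/2)/tan(π/4+φ₁/2)] = +0.0649;  Δφ = +0.0403 rad,  Δλ = -0.1600 rad
q = Δφ/Δψ = 0.6208
d = R·√(Δφ² + q²Δλ²) = 6373·0.10722 = 683 km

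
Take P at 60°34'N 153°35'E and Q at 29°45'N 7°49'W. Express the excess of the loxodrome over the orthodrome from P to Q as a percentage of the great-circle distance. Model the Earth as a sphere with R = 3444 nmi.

28.7%

Great circle: σ = 1.5430 rad → d_gc = Rσ = 5314.0 nmi
Rhumb: Δφ = -0.5379, Δλ = -2.8170, Δψ = -0.7926, q = Δφ/Δψ = 0.6786 → d_rh = R√(Δφ²+q²Δλ²) = 6838.8 nmi
Excess = (6838.8 − 5314.0) / 5314.0 = 1524.8 / 5314.0 = 28.69% ≈ 28.7%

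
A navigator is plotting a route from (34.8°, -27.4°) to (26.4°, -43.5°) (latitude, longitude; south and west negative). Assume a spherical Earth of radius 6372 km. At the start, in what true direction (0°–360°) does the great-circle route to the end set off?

θ = atan2( sin Δλ·cos φ₂ ,  cos φ₁ sin φ₂ − sin φ₁ cos φ₂ cos Δλ )
  = atan2(-0.2484, -0.1260) = 243.10°

243.1°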